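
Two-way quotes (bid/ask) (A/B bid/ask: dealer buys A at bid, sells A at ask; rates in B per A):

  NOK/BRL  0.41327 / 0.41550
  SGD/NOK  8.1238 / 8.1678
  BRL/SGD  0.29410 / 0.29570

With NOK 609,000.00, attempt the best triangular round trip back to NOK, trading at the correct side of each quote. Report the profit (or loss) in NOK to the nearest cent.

Best loop NOK → SGD → BRL → NOK:
NOK 609,000.00 ÷ 8.1678 (buy SGD at ask) = SGD 74,561.08
SGD 74,561.08 ÷ 0.29570 (buy BRL at ask) = BRL 252,151.10
BRL 252,151.10 ÷ 0.41550 (buy NOK at ask) = NOK 606,861.86

Net result: NOK -2,138.14 (no profitable arbitrage after spreads)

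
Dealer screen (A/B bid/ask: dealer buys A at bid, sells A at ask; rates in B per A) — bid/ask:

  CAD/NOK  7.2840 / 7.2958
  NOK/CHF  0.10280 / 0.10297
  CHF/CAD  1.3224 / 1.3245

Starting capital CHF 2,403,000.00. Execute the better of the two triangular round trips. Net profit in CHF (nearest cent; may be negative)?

Best loop CHF → NOK → CAD → CHF:
CHF 2,403,000.00 ÷ 0.10297 (buy NOK at ask) = NOK 23,336,894.24
NOK 23,336,894.24 ÷ 7.2958 (buy CAD at ask) = CAD 3,198,675.16
CAD 3,198,675.16 ÷ 1.3245 (buy CHF at ask) = CHF 2,415,005.78

Net profit: CHF 12,005.78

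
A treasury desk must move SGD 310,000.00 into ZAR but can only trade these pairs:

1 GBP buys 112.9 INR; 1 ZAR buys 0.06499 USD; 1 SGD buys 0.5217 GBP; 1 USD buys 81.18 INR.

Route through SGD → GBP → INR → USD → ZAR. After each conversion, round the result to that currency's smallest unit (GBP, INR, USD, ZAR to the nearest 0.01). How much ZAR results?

SGD 310,000.00 × 0.5217 = GBP 161,727.00
GBP 161,727.00 × 112.9 = INR 18,258,978.30
INR 18,258,978.30 ÷ 81.18 = USD 224,919.66
USD 224,919.66 ÷ 0.06499 = ZAR 3,460,834.90

ZAR 3,460,834.90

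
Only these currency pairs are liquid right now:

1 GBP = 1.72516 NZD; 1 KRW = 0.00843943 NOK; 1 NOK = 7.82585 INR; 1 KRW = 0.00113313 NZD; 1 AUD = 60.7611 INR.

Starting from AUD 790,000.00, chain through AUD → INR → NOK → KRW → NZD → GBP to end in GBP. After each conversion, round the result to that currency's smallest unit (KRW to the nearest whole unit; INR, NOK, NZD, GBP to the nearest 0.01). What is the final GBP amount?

GBP 477,373.65

AUD 790,000.00 × 60.7611 = INR 48,001,269.00
INR 48,001,269.00 ÷ 7.82585 = NOK 6,133,681.20
NOK 6,133,681.20 ÷ 0.00843943 = KRW 726,788,563
KRW 726,788,563 × 0.00113313 = NZD 823,545.92
NZD 823,545.92 ÷ 1.72516 = GBP 477,373.65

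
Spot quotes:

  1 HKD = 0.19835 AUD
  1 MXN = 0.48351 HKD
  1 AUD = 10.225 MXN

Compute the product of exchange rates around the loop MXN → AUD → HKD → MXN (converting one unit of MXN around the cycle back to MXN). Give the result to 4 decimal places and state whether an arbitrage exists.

Around MXN → AUD → HKD → MXN: 1 ÷ 10.225 ÷ 0.19835 ÷ 0.48351 = 1.019762
Product > 1; profitable direction is MXN → AUD → HKD → MXN.

1.0198 (arbitrage exists)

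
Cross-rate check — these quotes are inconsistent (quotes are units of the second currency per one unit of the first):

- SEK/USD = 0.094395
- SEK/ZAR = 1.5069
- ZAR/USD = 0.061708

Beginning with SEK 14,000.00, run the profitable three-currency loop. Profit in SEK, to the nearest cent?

Profitable loop is SEK → USD → ZAR → SEK:
SEK 14,000.00 × 0.094395 = USD 1,321.53
USD 1,321.53 ÷ 0.061708 = ZAR 21,415.86
ZAR 21,415.86 ÷ 1.5069 = SEK 14,211.87
Profit = SEK 14,211.87 − SEK 14,000.00

Profit: SEK 211.87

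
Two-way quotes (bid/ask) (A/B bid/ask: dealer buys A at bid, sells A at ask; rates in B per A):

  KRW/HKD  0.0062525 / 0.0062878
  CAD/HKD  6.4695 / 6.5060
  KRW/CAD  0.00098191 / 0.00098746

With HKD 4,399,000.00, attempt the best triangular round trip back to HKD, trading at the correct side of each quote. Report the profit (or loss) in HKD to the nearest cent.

Net profit: HKD 45,241.42

Best loop HKD → KRW → CAD → HKD:
HKD 4,399,000.00 ÷ 0.0062878 (buy KRW at ask) = KRW 699,608,766
KRW 699,608,766 × 0.00098191 (sell KRW at bid) = CAD 686,952.84
CAD 686,952.84 × 6.4695 (sell CAD at bid) = HKD 4,444,241.42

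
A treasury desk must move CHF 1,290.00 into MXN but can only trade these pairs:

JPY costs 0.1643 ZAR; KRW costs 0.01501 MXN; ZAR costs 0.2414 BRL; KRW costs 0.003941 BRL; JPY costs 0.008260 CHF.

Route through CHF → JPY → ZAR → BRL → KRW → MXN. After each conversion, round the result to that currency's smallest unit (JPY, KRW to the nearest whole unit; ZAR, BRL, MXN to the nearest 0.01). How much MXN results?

MXN 23,591.64

CHF 1,290.00 ÷ 0.008260 = JPY 156,174
JPY 156,174 × 0.1643 = ZAR 25,659.39
ZAR 25,659.39 × 0.2414 = BRL 6,194.18
BRL 6,194.18 ÷ 0.003941 = KRW 1,571,728
KRW 1,571,728 × 0.01501 = MXN 23,591.64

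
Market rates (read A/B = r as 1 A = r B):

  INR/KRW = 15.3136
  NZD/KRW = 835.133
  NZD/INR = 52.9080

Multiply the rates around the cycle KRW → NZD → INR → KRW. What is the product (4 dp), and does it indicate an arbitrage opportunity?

0.9702 (arbitrage exists)

Around KRW → NZD → INR → KRW: 1 ÷ 835.133 × 52.9080 × 15.3136 = 0.970159
Product < 1; profitable direction is KRW → INR → NZD → KRW.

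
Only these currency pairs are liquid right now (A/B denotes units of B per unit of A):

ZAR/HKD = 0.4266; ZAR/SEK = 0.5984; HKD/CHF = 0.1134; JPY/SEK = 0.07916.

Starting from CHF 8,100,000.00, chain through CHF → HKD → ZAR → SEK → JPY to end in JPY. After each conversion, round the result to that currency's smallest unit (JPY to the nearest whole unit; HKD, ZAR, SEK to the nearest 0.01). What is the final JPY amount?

CHF 8,100,000.00 ÷ 0.1134 = HKD 71,428,571.43
HKD 71,428,571.43 ÷ 0.4266 = ZAR 167,436,876.30
ZAR 167,436,876.30 × 0.5984 = SEK 100,194,226.78
SEK 100,194,226.78 ÷ 0.07916 = JPY 1,265,717,872

JPY 1,265,717,872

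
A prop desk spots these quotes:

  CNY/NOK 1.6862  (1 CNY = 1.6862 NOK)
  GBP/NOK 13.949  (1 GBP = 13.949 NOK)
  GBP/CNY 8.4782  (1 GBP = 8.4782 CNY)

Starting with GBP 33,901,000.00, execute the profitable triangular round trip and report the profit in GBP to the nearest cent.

Profitable loop is GBP → CNY → NOK → GBP:
GBP 33,901,000.00 × 8.4782 = CNY 287,419,458.20
CNY 287,419,458.20 × 1.6862 = NOK 484,646,690.42
NOK 484,646,690.42 ÷ 13.949 = GBP 34,744,188.86
Profit = GBP 34,744,188.86 − GBP 33,901,000.00

Profit: GBP 843,188.86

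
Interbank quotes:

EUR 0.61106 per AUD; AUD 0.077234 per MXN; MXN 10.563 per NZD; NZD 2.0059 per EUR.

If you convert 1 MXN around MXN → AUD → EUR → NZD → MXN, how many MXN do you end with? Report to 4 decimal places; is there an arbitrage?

1.0000 (no arbitrage)

Around MXN → AUD → EUR → NZD → MXN: 1 × 0.077234 × 0.61106 × 2.0059 × 10.563 = 0.999975
Product ≈ 1 (deviation 0.003%, within rounding noise).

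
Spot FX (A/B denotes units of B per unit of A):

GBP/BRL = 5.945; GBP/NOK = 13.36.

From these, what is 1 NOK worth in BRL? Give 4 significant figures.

NOK/BRL = 0.4450

1 NOK ÷ 13.36 = 0.0748503 GBP
0.0748503 GBP × 5.945 = 0.444985 BRL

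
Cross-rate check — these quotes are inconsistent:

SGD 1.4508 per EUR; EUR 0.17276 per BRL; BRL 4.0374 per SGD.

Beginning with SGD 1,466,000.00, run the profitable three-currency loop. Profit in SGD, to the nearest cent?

Profit: SGD 17,496.38

Profitable loop is SGD → BRL → EUR → SGD:
SGD 1,466,000.00 × 4.0374 = BRL 5,918,828.40
BRL 5,918,828.40 × 0.17276 = EUR 1,022,536.79
EUR 1,022,536.79 × 1.4508 = SGD 1,483,496.38
Profit = SGD 1,483,496.38 − SGD 1,466,000.00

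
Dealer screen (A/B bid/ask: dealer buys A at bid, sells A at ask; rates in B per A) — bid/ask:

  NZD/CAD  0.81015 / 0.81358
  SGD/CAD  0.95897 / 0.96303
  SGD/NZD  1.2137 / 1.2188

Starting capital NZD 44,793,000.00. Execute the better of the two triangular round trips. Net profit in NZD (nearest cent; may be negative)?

Net profit: NZD 941,835.58

Best loop NZD → CAD → SGD → NZD:
NZD 44,793,000.00 × 0.81015 (sell NZD at bid) = CAD 36,289,048.95
CAD 36,289,048.95 ÷ 0.96303 (buy SGD at ask) = SGD 37,682,158.34
SGD 37,682,158.34 × 1.2137 (sell SGD at bid) = NZD 45,734,835.58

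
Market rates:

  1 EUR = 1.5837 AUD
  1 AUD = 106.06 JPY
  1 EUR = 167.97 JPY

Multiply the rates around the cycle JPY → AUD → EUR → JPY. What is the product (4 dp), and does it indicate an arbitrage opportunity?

1.0000 (no arbitrage)

Around JPY → AUD → EUR → JPY: 1 ÷ 106.06 ÷ 1.5837 × 167.97 = 1.000017
Product ≈ 1 (deviation 0.002%, within rounding noise).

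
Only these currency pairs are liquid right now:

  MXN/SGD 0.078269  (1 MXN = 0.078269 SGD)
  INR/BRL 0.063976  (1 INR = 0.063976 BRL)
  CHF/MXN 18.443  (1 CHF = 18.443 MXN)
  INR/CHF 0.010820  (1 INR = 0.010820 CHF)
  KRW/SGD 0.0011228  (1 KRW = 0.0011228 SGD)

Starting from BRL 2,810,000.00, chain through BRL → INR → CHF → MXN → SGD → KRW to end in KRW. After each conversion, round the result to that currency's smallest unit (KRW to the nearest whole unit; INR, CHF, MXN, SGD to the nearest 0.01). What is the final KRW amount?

KRW 610,991,886

BRL 2,810,000.00 ÷ 0.063976 = INR 43,922,721.02
INR 43,922,721.02 × 0.010820 = CHF 475,243.84
CHF 475,243.84 × 18.443 = MXN 8,764,922.14
MXN 8,764,922.14 × 0.078269 = SGD 686,021.69
SGD 686,021.69 ÷ 0.0011228 = KRW 610,991,886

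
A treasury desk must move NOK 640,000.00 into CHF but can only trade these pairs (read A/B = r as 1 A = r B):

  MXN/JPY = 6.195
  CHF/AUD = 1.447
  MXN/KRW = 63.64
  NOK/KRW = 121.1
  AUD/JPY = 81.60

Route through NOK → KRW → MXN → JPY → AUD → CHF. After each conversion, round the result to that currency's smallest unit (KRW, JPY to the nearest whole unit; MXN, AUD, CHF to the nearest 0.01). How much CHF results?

NOK 640,000.00 × 121.1 = KRW 77,504,000
KRW 77,504,000 ÷ 63.64 = MXN 1,217,850.41
MXN 1,217,850.41 × 6.195 = JPY 7,544,583
JPY 7,544,583 ÷ 81.60 = AUD 92,458.12
AUD 92,458.12 ÷ 1.447 = CHF 63,896.42

CHF 63,896.42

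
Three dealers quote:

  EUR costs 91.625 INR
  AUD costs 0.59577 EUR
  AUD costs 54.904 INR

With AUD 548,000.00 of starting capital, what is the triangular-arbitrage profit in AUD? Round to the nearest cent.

Profit: AUD 3,178.07

Profitable loop is AUD → INR → EUR → AUD:
AUD 548,000.00 × 54.904 = INR 30,087,392.00
INR 30,087,392.00 ÷ 91.625 = EUR 328,375.36
EUR 328,375.36 ÷ 0.59577 = AUD 551,178.07
Profit = AUD 551,178.07 − AUD 548,000.00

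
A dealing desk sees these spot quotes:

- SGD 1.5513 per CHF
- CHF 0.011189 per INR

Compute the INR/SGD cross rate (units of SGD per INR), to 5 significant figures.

1 INR × 0.011189 = 0.011189 CHF
0.011189 CHF × 1.5513 = 0.0173575 SGD

INR/SGD = 0.017357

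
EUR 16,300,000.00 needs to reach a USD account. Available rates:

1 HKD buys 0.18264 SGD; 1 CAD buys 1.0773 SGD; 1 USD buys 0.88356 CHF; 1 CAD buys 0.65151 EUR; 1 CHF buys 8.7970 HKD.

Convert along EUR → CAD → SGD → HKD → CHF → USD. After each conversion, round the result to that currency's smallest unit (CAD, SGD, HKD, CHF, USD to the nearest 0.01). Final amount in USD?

EUR 16,300,000.00 ÷ 0.65151 = CAD 25,018,802.47
CAD 25,018,802.47 × 1.0773 = SGD 26,952,755.90
SGD 26,952,755.90 ÷ 0.18264 = HKD 147,573,126.92
HKD 147,573,126.92 ÷ 8.7970 = CHF 16,775,392.40
CHF 16,775,392.40 ÷ 0.88356 = USD 18,986,138.35

USD 18,986,138.35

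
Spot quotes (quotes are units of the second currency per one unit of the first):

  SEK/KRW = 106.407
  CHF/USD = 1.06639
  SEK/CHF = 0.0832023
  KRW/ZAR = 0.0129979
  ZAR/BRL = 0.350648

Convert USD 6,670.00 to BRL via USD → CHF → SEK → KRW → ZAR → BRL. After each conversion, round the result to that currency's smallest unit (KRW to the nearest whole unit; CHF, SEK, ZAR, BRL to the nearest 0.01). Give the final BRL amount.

USD 6,670.00 ÷ 1.06639 = CHF 6,254.75
CHF 6,254.75 ÷ 0.0832023 = SEK 75,175.21
SEK 75,175.21 × 106.407 = KRW 7,999,169
KRW 7,999,169 × 0.0129979 = ZAR 103,972.40
ZAR 103,972.40 × 0.350648 = BRL 36,457.71

BRL 36,457.71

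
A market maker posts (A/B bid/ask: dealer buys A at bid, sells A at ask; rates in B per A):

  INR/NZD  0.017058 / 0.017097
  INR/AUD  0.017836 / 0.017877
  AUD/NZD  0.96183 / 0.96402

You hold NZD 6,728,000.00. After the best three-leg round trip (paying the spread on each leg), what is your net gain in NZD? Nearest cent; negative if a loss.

Best loop NZD → INR → AUD → NZD:
NZD 6,728,000.00 ÷ 0.017097 (buy INR at ask) = INR 393,519,330.88
INR 393,519,330.88 × 0.017836 (sell INR at bid) = AUD 7,018,810.79
AUD 7,018,810.79 × 0.96183 (sell AUD at bid) = NZD 6,750,902.78

Net profit: NZD 22,902.78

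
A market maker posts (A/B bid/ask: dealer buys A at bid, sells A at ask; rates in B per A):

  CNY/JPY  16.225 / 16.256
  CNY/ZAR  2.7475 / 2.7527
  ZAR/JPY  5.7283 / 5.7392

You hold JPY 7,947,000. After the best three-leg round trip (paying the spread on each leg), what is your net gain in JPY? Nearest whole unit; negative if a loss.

Net profit: JPY 214,645

Best loop JPY → ZAR → CNY → JPY:
JPY 7,947,000 ÷ 5.7392 (buy ZAR at ask) = ZAR 1,384,687.76
ZAR 1,384,687.76 ÷ 2.7527 (buy CNY at ask) = CNY 503,028.94
CNY 503,028.94 × 16.225 (sell CNY at bid) = JPY 8,161,645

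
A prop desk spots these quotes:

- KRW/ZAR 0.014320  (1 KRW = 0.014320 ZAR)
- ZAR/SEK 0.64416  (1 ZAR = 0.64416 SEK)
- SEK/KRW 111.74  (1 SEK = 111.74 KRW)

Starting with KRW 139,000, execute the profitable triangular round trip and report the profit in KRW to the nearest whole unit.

Profit: KRW 4,272

Profitable loop is KRW → ZAR → SEK → KRW:
KRW 139,000 × 0.014320 = ZAR 1,990.48
ZAR 1,990.48 × 0.64416 = SEK 1,282.19
SEK 1,282.19 × 111.74 = KRW 143,272
Profit = KRW 143,272 − KRW 139,000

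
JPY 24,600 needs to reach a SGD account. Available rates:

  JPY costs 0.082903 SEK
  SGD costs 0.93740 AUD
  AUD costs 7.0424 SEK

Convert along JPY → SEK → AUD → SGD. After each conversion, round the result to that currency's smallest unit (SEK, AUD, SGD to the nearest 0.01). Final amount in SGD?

JPY 24,600 × 0.082903 = SEK 2,039.41
SEK 2,039.41 ÷ 7.0424 = AUD 289.59
AUD 289.59 ÷ 0.93740 = SGD 308.93

SGD 308.93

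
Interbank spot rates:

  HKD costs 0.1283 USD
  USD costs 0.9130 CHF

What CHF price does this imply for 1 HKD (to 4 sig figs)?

HKD/CHF = 0.1171

1 HKD × 0.1283 = 0.1283 USD
0.1283 USD × 0.9130 = 0.117138 CHF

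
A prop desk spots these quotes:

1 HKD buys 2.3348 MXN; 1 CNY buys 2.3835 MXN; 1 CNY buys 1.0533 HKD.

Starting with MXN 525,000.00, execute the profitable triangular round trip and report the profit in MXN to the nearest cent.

Profit: MXN 16,683.89

Profitable loop is MXN → CNY → HKD → MXN:
MXN 525,000.00 ÷ 2.3835 = CNY 220,264.32
CNY 220,264.32 × 1.0533 = HKD 232,004.41
HKD 232,004.41 × 2.3348 = MXN 541,683.89
Profit = MXN 541,683.89 − MXN 525,000.00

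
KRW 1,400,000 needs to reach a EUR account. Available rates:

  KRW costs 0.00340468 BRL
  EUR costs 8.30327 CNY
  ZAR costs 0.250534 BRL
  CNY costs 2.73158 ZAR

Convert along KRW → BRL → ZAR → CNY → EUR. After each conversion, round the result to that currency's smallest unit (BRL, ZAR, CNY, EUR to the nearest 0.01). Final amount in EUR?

KRW 1,400,000 × 0.00340468 = BRL 4,766.55
BRL 4,766.55 ÷ 0.250534 = ZAR 19,025.56
ZAR 19,025.56 ÷ 2.73158 = CNY 6,965.04
CNY 6,965.04 ÷ 8.30327 = EUR 838.83

EUR 838.83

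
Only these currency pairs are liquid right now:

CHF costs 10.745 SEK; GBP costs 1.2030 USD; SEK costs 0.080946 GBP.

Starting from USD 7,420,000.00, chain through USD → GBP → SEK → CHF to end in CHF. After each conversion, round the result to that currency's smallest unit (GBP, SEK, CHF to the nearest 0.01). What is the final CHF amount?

USD 7,420,000.00 ÷ 1.2030 = GBP 6,167,913.55
GBP 6,167,913.55 ÷ 0.080946 = SEK 76,197,879.45
SEK 76,197,879.45 ÷ 10.745 = CHF 7,091,473.19

CHF 7,091,473.19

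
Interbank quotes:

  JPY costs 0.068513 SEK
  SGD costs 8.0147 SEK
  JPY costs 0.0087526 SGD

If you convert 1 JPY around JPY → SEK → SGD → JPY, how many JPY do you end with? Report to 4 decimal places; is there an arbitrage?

Around JPY → SEK → SGD → JPY: 1 × 0.068513 ÷ 8.0147 ÷ 0.0087526 = 0.976672
Product < 1; profitable direction is JPY → SGD → SEK → JPY.

0.9767 (arbitrage exists)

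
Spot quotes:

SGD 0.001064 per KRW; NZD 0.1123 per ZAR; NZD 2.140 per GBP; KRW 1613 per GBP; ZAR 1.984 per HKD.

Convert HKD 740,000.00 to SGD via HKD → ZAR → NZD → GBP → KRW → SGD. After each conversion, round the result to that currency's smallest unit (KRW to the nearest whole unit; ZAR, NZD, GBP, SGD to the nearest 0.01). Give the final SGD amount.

HKD 740,000.00 × 1.984 = ZAR 1,468,160.00
ZAR 1,468,160.00 × 0.1123 = NZD 164,874.37
NZD 164,874.37 ÷ 2.140 = GBP 77,044.10
GBP 77,044.10 × 1613 = KRW 124,272,133
KRW 124,272,133 × 0.001064 = SGD 132,225.55

SGD 132,225.55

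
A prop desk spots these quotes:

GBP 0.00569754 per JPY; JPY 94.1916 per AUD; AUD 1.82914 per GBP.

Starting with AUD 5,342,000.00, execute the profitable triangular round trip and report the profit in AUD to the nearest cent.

Profit: AUD 99,985.49

Profitable loop is AUD → GBP → JPY → AUD:
AUD 5,342,000.00 ÷ 1.82914 = GBP 2,920,498.16
GBP 2,920,498.16 ÷ 0.00569754 = JPY 512,589,321
JPY 512,589,321 ÷ 94.1916 = AUD 5,441,985.49
Profit = AUD 5,441,985.49 − AUD 5,342,000.00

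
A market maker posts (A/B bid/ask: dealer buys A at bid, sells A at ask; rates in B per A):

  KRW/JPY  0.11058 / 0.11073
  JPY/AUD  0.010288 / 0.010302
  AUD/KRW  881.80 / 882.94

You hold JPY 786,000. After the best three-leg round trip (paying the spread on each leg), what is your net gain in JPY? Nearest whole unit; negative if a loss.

Best loop JPY → AUD → KRW → JPY:
JPY 786,000 × 0.010288 (sell JPY at bid) = AUD 8,086.37
AUD 8,086.37 × 881.80 (sell AUD at bid) = KRW 7,130,559
KRW 7,130,559 × 0.11058 (sell KRW at bid) = JPY 788,497

Net profit: JPY 2,497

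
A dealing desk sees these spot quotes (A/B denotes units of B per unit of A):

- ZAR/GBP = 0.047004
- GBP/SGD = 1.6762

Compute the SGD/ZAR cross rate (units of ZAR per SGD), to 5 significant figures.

SGD/ZAR = 12.692

1 SGD ÷ 1.6762 = 0.596588 GBP
0.596588 GBP ÷ 0.047004 = 12.6923 ZAR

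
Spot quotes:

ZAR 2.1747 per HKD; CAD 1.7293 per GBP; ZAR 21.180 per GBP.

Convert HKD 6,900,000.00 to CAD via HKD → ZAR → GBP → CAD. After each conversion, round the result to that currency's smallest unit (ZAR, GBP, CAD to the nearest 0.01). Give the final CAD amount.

CAD 1,225,160.06

HKD 6,900,000.00 × 2.1747 = ZAR 15,005,430.00
ZAR 15,005,430.00 ÷ 21.180 = GBP 708,471.67
GBP 708,471.67 × 1.7293 = CAD 1,225,160.06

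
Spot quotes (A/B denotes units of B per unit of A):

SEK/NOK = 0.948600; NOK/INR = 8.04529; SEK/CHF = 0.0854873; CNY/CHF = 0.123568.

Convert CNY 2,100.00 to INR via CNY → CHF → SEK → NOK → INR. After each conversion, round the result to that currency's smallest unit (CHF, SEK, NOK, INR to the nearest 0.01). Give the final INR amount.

CNY 2,100.00 × 0.123568 = CHF 259.49
CHF 259.49 ÷ 0.0854873 = SEK 3,035.42
SEK 3,035.42 × 0.948600 = NOK 2,879.40
NOK 2,879.40 × 8.04529 = INR 23,165.61

INR 23,165.61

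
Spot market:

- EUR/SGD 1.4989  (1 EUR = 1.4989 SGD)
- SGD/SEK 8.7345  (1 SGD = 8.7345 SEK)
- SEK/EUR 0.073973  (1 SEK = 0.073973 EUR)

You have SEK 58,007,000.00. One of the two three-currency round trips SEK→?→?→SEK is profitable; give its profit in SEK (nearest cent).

Profit: SEK 1,888,813.03

Profitable loop is SEK → SGD → EUR → SEK:
SEK 58,007,000.00 ÷ 8.7345 = SGD 6,641,135.73
SGD 6,641,135.73 ÷ 1.4989 = EUR 4,430,672.98
EUR 4,430,672.98 ÷ 0.073973 = SEK 59,895,813.03
Profit = SEK 59,895,813.03 − SEK 58,007,000.00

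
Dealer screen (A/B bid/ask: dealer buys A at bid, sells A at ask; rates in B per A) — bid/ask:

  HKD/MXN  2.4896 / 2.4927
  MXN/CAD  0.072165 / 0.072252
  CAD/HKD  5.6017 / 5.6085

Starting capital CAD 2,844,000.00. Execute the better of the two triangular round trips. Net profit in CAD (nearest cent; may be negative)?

Best loop CAD → HKD → MXN → CAD:
CAD 2,844,000.00 × 5.6017 (sell CAD at bid) = HKD 15,931,234.80
HKD 15,931,234.80 × 2.4896 (sell HKD at bid) = MXN 39,662,402.16
MXN 39,662,402.16 × 0.072165 (sell MXN at bid) = CAD 2,862,237.25

Net profit: CAD 18,237.25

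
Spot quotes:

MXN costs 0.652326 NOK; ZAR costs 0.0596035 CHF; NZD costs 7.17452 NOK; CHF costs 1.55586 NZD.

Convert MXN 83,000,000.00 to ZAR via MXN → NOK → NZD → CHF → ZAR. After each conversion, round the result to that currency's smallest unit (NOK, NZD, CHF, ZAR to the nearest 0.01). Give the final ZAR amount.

MXN 83,000,000.00 × 0.652326 = NOK 54,143,058.00
NOK 54,143,058.00 ÷ 7.17452 = NZD 7,546,575.66
NZD 7,546,575.66 ÷ 1.55586 = CHF 4,850,420.77
CHF 4,850,420.77 ÷ 0.0596035 = ZAR 81,378,119.91

ZAR 81,378,119.91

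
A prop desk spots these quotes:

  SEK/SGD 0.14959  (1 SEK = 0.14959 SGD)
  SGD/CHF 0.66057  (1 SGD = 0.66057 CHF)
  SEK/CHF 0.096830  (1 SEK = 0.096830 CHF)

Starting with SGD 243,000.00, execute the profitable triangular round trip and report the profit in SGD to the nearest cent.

Profit: SGD 4,980.62

Profitable loop is SGD → CHF → SEK → SGD:
SGD 243,000.00 × 0.66057 = CHF 160,518.51
CHF 160,518.51 ÷ 0.096830 = SEK 1,657,735.31
SEK 1,657,735.31 × 0.14959 = SGD 247,980.62
Profit = SGD 247,980.62 − SGD 243,000.00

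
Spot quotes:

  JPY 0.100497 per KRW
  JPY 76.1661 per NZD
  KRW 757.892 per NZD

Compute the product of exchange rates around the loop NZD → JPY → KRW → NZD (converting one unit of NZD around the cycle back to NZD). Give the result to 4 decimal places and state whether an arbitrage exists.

1.0000 (no arbitrage)

Around NZD → JPY → KRW → NZD: 1 × 76.1661 ÷ 0.100497 ÷ 757.892 = 1.000003
Product ≈ 1 (deviation 0.000%, within rounding noise).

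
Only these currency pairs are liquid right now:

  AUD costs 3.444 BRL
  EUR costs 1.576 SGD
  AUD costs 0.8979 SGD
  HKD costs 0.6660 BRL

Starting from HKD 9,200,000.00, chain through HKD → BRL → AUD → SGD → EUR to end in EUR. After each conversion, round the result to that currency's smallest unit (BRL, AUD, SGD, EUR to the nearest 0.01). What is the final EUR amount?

HKD 9,200,000.00 × 0.6660 = BRL 6,127,200.00
BRL 6,127,200.00 ÷ 3.444 = AUD 1,779,094.08
AUD 1,779,094.08 × 0.8979 = SGD 1,597,448.57
SGD 1,597,448.57 ÷ 1.576 = EUR 1,013,609.50

EUR 1,013,609.50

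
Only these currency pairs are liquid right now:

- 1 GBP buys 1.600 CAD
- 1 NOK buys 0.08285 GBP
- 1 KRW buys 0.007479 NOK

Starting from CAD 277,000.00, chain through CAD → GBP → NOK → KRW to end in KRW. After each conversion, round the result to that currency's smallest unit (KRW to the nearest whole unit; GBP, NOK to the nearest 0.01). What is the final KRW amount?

KRW 279,398,287

CAD 277,000.00 ÷ 1.600 = GBP 173,125.00
GBP 173,125.00 ÷ 0.08285 = NOK 2,089,619.79
NOK 2,089,619.79 ÷ 0.007479 = KRW 279,398,287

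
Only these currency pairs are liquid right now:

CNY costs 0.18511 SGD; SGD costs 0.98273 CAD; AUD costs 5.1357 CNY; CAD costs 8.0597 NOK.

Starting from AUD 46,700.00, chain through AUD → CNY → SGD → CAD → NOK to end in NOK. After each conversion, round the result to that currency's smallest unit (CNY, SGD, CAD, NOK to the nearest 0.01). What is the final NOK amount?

AUD 46,700.00 × 5.1357 = CNY 239,837.19
CNY 239,837.19 × 0.18511 = SGD 44,396.26
SGD 44,396.26 × 0.98273 = CAD 43,629.54
CAD 43,629.54 × 8.0597 = NOK 351,641.00

NOK 351,641.00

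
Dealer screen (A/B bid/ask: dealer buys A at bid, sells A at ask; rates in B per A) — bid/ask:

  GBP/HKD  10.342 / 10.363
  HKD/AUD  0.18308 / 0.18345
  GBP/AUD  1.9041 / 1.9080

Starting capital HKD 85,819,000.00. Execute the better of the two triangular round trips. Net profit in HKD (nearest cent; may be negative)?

Net profit: HKD 135,771.16

Best loop HKD → GBP → AUD → HKD:
HKD 85,819,000.00 ÷ 10.363 (buy GBP at ask) = GBP 8,281,289.20
GBP 8,281,289.20 × 1.9041 (sell GBP at bid) = AUD 15,768,402.77
AUD 15,768,402.77 ÷ 0.18345 (buy HKD at ask) = HKD 85,954,771.16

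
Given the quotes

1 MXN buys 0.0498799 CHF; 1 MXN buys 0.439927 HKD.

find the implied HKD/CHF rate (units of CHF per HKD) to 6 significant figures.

HKD/CHF = 0.113382

1 HKD ÷ 0.439927 = 2.2731 MXN
2.2731 MXN × 0.0498799 = 0.113382 CHF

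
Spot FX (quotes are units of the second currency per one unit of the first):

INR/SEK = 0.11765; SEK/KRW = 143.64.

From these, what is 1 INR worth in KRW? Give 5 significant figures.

INR/KRW = 16.899

1 INR × 0.11765 = 0.11765 SEK
0.11765 SEK × 143.64 = 16.8992 KRW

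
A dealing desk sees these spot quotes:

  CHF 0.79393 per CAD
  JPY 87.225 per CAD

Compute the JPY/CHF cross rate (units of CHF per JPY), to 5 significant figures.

1 JPY ÷ 87.225 = 0.0114646 CAD
0.0114646 CAD × 0.79393 = 0.00910209 CHF

JPY/CHF = 0.0091021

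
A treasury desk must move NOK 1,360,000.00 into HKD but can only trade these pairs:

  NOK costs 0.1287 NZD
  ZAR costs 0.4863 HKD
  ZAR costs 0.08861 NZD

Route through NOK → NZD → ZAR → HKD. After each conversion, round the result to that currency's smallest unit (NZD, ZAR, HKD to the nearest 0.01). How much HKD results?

HKD 960,592.05

NOK 1,360,000.00 × 0.1287 = NZD 175,032.00
NZD 175,032.00 ÷ 0.08861 = ZAR 1,975,307.53
ZAR 1,975,307.53 × 0.4863 = HKD 960,592.05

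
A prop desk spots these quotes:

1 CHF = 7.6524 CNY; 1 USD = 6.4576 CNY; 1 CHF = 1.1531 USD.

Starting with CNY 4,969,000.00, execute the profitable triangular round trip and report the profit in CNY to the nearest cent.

Profit: CNY 137,561.27

Profitable loop is CNY → USD → CHF → CNY:
CNY 4,969,000.00 ÷ 6.4576 = USD 769,480.92
USD 769,480.92 ÷ 1.1531 = CHF 667,315.00
CHF 667,315.00 × 7.6524 = CNY 5,106,561.27
Profit = CNY 5,106,561.27 − CNY 4,969,000.00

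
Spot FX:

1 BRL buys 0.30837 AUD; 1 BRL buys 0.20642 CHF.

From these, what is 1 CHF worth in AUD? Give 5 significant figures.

1 CHF ÷ 0.20642 = 4.84449 BRL
4.84449 BRL × 0.30837 = 1.4939 AUD

CHF/AUD = 1.4939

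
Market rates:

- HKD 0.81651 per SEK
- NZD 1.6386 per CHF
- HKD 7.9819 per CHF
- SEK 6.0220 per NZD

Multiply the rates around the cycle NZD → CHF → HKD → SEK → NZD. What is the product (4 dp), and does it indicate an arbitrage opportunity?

Around NZD → CHF → HKD → SEK → NZD: 1 ÷ 1.6386 × 7.9819 ÷ 0.81651 ÷ 6.0220 = 0.990675
Product < 1; profitable direction is NZD → SEK → HKD → CHF → NZD.

0.9907 (arbitrage exists)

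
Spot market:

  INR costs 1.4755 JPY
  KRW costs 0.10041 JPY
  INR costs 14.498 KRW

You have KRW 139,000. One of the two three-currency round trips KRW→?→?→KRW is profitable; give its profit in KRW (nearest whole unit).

Profitable loop is KRW → INR → JPY → KRW:
KRW 139,000 ÷ 14.498 = INR 9,587.53
INR 9,587.53 × 1.4755 = JPY 14,146
JPY 14,146 ÷ 0.10041 = KRW 140,886
Profit = KRW 140,886 − KRW 139,000

Profit: KRW 1,886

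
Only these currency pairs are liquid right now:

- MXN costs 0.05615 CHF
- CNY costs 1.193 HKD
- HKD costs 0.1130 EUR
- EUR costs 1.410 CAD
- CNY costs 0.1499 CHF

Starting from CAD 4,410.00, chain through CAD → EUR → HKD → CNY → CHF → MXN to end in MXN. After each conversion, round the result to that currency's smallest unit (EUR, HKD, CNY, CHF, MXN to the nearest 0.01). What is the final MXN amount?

CAD 4,410.00 ÷ 1.410 = EUR 3,127.66
EUR 3,127.66 ÷ 0.1130 = HKD 27,678.41
HKD 27,678.41 ÷ 1.193 = CNY 23,200.68
CNY 23,200.68 × 0.1499 = CHF 3,477.78
CHF 3,477.78 ÷ 0.05615 = MXN 61,937.31

MXN 61,937.31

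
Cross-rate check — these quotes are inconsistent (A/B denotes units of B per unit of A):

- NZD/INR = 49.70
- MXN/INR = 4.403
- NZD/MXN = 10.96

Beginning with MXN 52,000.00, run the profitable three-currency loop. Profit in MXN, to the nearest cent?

Profitable loop is MXN → NZD → INR → MXN:
MXN 52,000.00 ÷ 10.96 = NZD 4,744.53
NZD 4,744.53 × 49.70 = INR 235,802.92
INR 235,802.92 ÷ 4.403 = MXN 53,555.06
Profit = MXN 53,555.06 − MXN 52,000.00

Profit: MXN 1,555.06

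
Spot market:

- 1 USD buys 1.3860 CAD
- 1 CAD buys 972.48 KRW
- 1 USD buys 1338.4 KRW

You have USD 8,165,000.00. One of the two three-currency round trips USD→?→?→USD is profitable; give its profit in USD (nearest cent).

Profit: USD 57,694.78

Profitable loop is USD → CAD → KRW → USD:
USD 8,165,000.00 × 1.3860 = CAD 11,316,690.00
CAD 11,316,690.00 × 972.48 = KRW 11,005,254,691
KRW 11,005,254,691 ÷ 1338.4 = USD 8,222,694.78
Profit = USD 8,222,694.78 − USD 8,165,000.00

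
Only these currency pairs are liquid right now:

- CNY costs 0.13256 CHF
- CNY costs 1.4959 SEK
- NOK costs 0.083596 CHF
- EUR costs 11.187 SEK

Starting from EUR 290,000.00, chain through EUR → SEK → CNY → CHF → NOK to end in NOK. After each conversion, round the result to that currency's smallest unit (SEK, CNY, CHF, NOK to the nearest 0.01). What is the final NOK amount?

EUR 290,000.00 × 11.187 = SEK 3,244,230.00
SEK 3,244,230.00 ÷ 1.4959 = CNY 2,168,747.91
CNY 2,168,747.91 × 0.13256 = CHF 287,489.22
CHF 287,489.22 ÷ 0.083596 = NOK 3,439,030.81

NOK 3,439,030.81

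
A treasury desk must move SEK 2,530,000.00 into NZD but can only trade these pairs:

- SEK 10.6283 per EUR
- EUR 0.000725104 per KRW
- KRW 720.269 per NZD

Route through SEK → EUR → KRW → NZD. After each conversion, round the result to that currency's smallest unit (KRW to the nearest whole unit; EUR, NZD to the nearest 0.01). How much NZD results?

NZD 455,786.74

SEK 2,530,000.00 ÷ 10.6283 = EUR 238,043.71
EUR 238,043.71 ÷ 0.000725104 = KRW 328,289,059
KRW 328,289,059 ÷ 720.269 = NZD 455,786.74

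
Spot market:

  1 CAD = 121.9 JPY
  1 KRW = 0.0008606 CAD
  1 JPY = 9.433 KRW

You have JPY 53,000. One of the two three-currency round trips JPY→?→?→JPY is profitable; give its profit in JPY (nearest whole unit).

Profitable loop is JPY → CAD → KRW → JPY:
JPY 53,000 ÷ 121.9 = CAD 434.78
CAD 434.78 ÷ 0.0008606 = KRW 505,209
KRW 505,209 ÷ 9.433 = JPY 53,558
Profit = JPY 53,558 − JPY 53,000

Profit: JPY 558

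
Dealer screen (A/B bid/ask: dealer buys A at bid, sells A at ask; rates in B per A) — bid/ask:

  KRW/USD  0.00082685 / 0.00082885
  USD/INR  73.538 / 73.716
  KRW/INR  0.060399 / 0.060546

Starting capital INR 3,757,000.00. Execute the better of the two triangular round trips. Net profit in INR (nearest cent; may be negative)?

Best loop INR → KRW → USD → INR:
INR 3,757,000.00 ÷ 0.060546 (buy KRW at ask) = KRW 62,051,994
KRW 62,051,994 × 0.00082685 (sell KRW at bid) = USD 51,307.69
USD 51,307.69 × 73.538 (sell USD at bid) = INR 3,773,064.97

Net profit: INR 16,064.97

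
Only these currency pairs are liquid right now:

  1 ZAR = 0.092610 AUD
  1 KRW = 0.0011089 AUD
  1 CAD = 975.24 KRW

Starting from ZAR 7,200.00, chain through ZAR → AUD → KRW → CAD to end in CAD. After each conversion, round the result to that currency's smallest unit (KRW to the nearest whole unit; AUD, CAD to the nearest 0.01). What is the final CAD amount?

ZAR 7,200.00 × 0.092610 = AUD 666.79
AUD 666.79 ÷ 0.0011089 = KRW 601,308
KRW 601,308 ÷ 975.24 = CAD 616.57

CAD 616.57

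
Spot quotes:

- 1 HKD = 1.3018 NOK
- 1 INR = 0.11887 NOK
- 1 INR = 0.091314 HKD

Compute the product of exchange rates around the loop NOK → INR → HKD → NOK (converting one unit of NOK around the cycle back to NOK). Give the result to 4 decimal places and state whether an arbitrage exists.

1.0000 (no arbitrage)

Around NOK → INR → HKD → NOK: 1 ÷ 0.11887 × 0.091314 × 1.3018 = 1.000022
Product ≈ 1 (deviation 0.002%, within rounding noise).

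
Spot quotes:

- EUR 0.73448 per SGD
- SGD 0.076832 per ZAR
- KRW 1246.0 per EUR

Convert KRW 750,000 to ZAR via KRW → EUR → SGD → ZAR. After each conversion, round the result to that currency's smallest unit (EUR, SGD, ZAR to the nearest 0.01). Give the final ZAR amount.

ZAR 10,666.52

KRW 750,000 ÷ 1246.0 = EUR 601.93
EUR 601.93 ÷ 0.73448 = SGD 819.53
SGD 819.53 ÷ 0.076832 = ZAR 10,666.52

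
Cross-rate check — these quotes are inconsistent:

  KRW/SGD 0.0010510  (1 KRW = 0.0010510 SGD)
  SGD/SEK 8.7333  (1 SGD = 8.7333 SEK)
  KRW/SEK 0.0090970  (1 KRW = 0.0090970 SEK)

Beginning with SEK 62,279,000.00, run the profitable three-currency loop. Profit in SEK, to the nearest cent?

Profitable loop is SEK → KRW → SGD → SEK:
SEK 62,279,000.00 ÷ 0.0090970 = KRW 6,846,103,111
KRW 6,846,103,111 × 0.0010510 = SGD 7,195,254.37
SGD 7,195,254.37 × 8.7333 = SEK 62,838,314.99
Profit = SEK 62,838,314.99 − SEK 62,279,000.00

Profit: SEK 559,314.99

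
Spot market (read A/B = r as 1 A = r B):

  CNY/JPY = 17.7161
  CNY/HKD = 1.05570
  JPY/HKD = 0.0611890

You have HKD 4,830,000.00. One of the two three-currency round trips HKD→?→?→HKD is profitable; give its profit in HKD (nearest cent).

Profitable loop is HKD → CNY → JPY → HKD:
HKD 4,830,000.00 ÷ 1.05570 = CNY 4,575,163.40
CNY 4,575,163.40 × 17.7161 = JPY 81,054,052
JPY 81,054,052 × 0.0611890 = HKD 4,959,616.41
Profit = HKD 4,959,616.41 − HKD 4,830,000.00

Profit: HKD 129,616.41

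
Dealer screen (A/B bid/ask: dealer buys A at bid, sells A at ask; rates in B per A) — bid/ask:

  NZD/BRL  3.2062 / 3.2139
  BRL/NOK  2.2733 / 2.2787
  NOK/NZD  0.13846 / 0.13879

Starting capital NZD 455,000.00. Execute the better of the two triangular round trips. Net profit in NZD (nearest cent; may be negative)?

Net profit: NZD 4,180.13

Best loop NZD → BRL → NOK → NZD:
NZD 455,000.00 × 3.2062 (sell NZD at bid) = BRL 1,458,821.00
BRL 1,458,821.00 × 2.2733 (sell BRL at bid) = NOK 3,316,337.78
NOK 3,316,337.78 × 0.13846 (sell NOK at bid) = NZD 459,180.13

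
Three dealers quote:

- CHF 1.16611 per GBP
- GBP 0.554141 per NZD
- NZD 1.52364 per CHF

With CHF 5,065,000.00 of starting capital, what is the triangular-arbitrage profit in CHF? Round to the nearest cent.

Profitable loop is CHF → GBP → NZD → CHF:
CHF 5,065,000.00 ÷ 1.16611 = GBP 4,343,501.04
GBP 4,343,501.04 ÷ 0.554141 = NZD 7,838,259.65
NZD 7,838,259.65 ÷ 1.52364 = CHF 5,144,430.21
Profit = CHF 5,144,430.21 − CHF 5,065,000.00

Profit: CHF 79,430.21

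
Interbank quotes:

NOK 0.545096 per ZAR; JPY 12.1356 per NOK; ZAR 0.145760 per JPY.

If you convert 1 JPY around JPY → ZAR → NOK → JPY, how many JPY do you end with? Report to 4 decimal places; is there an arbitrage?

0.9642 (arbitrage exists)

Around JPY → ZAR → NOK → JPY: 1 × 0.145760 × 0.545096 × 12.1356 = 0.964212
Product < 1; profitable direction is JPY → NOK → ZAR → JPY.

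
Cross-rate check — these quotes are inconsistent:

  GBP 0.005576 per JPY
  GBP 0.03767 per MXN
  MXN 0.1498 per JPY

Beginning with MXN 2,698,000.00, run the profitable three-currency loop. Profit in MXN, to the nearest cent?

Profit: MXN 32,402.13

Profitable loop is MXN → GBP → JPY → MXN:
MXN 2,698,000.00 × 0.03767 = GBP 101,633.66
GBP 101,633.66 ÷ 0.005576 = JPY 18,226,984
JPY 18,226,984 × 0.1498 = MXN 2,730,402.13
Profit = MXN 2,730,402.13 − MXN 2,698,000.00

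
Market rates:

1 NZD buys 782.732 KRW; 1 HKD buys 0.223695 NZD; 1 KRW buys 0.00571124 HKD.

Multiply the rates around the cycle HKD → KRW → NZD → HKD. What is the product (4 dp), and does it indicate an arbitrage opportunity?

Around HKD → KRW → NZD → HKD: 1 ÷ 0.00571124 ÷ 782.732 ÷ 0.223695 = 1.000001
Product ≈ 1 (deviation 0.000%, within rounding noise).

1.0000 (no arbitrage)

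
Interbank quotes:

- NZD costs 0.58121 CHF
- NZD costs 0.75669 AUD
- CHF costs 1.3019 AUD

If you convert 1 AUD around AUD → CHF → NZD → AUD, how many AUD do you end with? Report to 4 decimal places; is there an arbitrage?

1.0000 (no arbitrage)

Around AUD → CHF → NZD → AUD: 1 ÷ 1.3019 ÷ 0.58121 × 0.75669 = 1.000017
Product ≈ 1 (deviation 0.002%, within rounding noise).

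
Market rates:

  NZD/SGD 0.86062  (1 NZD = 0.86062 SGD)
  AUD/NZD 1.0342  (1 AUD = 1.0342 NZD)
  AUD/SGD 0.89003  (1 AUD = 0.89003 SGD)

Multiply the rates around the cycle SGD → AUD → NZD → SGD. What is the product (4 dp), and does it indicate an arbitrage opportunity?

Around SGD → AUD → NZD → SGD: 1 ÷ 0.89003 × 1.0342 × 0.86062 = 1.000026
Product ≈ 1 (deviation 0.003%, within rounding noise).

1.0000 (no arbitrage)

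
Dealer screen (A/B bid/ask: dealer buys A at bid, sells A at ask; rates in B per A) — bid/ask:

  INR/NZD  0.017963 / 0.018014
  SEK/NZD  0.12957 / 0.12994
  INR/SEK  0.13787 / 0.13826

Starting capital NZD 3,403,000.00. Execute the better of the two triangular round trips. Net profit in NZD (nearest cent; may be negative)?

Best loop NZD → SEK → INR → NZD:
NZD 3,403,000.00 ÷ 0.12994 (buy SEK at ask) = SEK 26,189,010.31
SEK 26,189,010.31 ÷ 0.13826 (buy INR at ask) = INR 189,418,561.50
INR 189,418,561.50 × 0.017963 (sell INR at bid) = NZD 3,402,525.62

Net result: NZD -474.38 (no profitable arbitrage after spreads)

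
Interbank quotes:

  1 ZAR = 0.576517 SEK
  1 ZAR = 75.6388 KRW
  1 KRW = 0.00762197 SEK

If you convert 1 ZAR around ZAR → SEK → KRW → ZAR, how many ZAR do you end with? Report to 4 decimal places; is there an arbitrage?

1.0000 (no arbitrage)

Around ZAR → SEK → KRW → ZAR: 1 × 0.576517 ÷ 0.00762197 ÷ 75.6388 = 1.000001
Product ≈ 1 (deviation 0.000%, within rounding noise).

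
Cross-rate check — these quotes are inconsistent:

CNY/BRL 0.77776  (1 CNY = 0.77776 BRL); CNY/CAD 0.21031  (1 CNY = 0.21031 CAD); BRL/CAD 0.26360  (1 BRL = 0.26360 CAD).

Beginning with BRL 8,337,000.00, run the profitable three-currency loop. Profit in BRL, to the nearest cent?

Profitable loop is BRL → CNY → CAD → BRL:
BRL 8,337,000.00 ÷ 0.77776 = CNY 10,719,245.01
CNY 10,719,245.01 × 0.21031 = CAD 2,254,364.42
CAD 2,254,364.42 ÷ 0.26360 = BRL 8,552,217.06
Profit = BRL 8,552,217.06 − BRL 8,337,000.00

Profit: BRL 215,217.06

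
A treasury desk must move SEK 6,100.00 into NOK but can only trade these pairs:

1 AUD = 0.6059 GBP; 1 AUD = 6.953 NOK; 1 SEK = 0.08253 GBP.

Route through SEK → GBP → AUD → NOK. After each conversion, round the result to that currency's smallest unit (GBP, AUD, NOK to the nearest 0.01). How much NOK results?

SEK 6,100.00 × 0.08253 = GBP 503.43
GBP 503.43 ÷ 0.6059 = AUD 830.88
AUD 830.88 × 6.953 = NOK 5,777.11

NOK 5,777.11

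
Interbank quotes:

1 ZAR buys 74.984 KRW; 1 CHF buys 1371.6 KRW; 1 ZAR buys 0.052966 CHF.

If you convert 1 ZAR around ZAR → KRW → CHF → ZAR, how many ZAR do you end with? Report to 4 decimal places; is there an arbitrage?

1.0322 (arbitrage exists)

Around ZAR → KRW → CHF → ZAR: 1 × 74.984 ÷ 1371.6 ÷ 0.052966 = 1.032153
Product > 1; profitable direction is ZAR → KRW → CHF → ZAR.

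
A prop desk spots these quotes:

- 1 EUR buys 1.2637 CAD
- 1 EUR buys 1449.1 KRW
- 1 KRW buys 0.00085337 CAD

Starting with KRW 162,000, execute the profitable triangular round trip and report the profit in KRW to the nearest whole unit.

Profit: KRW 3,548

Profitable loop is KRW → EUR → CAD → KRW:
KRW 162,000 ÷ 1449.1 = EUR 111.79
EUR 111.79 × 1.2637 = CAD 141.27
CAD 141.27 ÷ 0.00085337 = KRW 165,548
Profit = KRW 165,548 − KRW 162,000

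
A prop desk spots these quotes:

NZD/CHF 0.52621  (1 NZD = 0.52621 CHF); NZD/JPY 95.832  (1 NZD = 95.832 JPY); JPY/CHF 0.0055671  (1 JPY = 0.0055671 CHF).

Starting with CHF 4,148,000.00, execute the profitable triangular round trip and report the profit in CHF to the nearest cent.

Profitable loop is CHF → NZD → JPY → CHF:
CHF 4,148,000.00 ÷ 0.52621 = NZD 7,882,784.44
NZD 7,882,784.44 × 95.832 = JPY 755,422,998
JPY 755,422,998 × 0.0055671 = CHF 4,205,515.37
Profit = CHF 4,205,515.37 − CHF 4,148,000.00

Profit: CHF 57,515.37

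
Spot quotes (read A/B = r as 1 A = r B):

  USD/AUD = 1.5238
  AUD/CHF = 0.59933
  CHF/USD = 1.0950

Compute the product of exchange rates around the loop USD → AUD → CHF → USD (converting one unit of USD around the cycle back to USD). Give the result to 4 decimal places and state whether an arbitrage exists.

Around USD → AUD → CHF → USD: 1 × 1.5238 × 0.59933 × 1.0950 = 1.000019
Product ≈ 1 (deviation 0.002%, within rounding noise).

1.0000 (no arbitrage)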